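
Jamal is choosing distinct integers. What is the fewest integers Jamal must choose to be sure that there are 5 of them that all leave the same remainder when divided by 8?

The 8 residue classes mod 8 are the pigeonholes.
With 32 integers one could put 4 in each residue class and have no class reach 5.
The 33rd integer pushes some class to 5, so 8·4 + 1 = 33.

33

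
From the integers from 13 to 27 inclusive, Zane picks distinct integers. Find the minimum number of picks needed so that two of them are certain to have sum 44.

Two chosen integers sum to 44 exactly when both halves of some pair {x, 44−x} with 17 ≤ x ≤ 44−x ≤ 27 are chosen — 5 such pairs.
The remaining 5 elements (those with no distinct partner in range) can never complete a 44-sum, so the worst case takes all of them and one from each pair: 5 + 5 = 10.
The 11th integer has to be the second member of some pair, so 10 + 1 = 11.

11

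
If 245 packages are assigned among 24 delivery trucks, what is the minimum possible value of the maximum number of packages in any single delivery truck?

The 24 delivery trucks are the holes and the 245 packages are the pigeons.
If every delivery truck held at most 10 packages, the total would be at most 24 × 10 = 240, which is less than 245.
So some delivery truck holds at least ⌈245/24⌉ = 11 packages.

11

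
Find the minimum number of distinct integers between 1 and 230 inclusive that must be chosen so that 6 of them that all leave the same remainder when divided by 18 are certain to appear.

91

The 18 residue classes mod 18 are the pigeonholes.
With 90 integers one could put 5 in each residue class and have no class reach 6.
The 91st integer pushes some class to 6, so 18·5 + 1 = 91.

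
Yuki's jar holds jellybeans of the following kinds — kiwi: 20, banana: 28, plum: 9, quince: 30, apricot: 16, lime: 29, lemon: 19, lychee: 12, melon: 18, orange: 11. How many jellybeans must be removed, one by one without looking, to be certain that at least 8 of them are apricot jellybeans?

In the worst case for collecting apricot jellybeans, every non-apricot jellybean comes out first.
There are 20 + 28 + 9 + 30 + 29 + 19 + 12 + 18 + 11 = 176 non-apricot jellybeans altogether.
After those, each further jellybean must be apricot, so 176 + 8 = 184 draws guarantee 8 apricot jellybeans.

184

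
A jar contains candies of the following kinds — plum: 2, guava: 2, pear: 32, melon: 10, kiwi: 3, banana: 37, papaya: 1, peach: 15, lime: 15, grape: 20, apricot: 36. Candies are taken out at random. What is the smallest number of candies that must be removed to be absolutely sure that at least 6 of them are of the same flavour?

44

An adversary could hand out at most 5 candies per flavour (4 flavours run out sooner): 2 + 2 + 5 + 5 + 3 + 5 + 1 + 5 + 5 + 5 + 5 = 43 candies and still no flavour has 6.
One more candy lands in a flavour already at 5, so 44 draws are enough and 43 are not.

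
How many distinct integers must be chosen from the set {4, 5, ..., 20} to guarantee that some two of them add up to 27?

Two chosen integers sum to 27 exactly when both halves of some pair {x, 27−x} with 7 ≤ x ≤ 27−x ≤ 20 are chosen — 7 such pairs.
The remaining 3 elements (those with no distinct partner in range) can never complete a 27-sum, so the worst case takes all of them and one from each pair: 3 + 7 = 10.
The 11th integer has to be the second member of some pair, so 10 + 1 = 11.

11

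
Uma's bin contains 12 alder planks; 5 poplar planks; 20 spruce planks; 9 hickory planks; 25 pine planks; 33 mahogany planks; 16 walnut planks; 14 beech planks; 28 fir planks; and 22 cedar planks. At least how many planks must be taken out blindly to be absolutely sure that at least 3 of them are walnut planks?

In the worst case for collecting walnut planks, every non-walnut plank comes out first.
There are 12 + 5 + 20 + 9 + 25 + 33 + 14 + 28 + 22 = 168 non-walnut planks altogether.
After those, each further plank must be walnut, so 168 + 3 = 171 draws guarantee 3 walnut planks.

171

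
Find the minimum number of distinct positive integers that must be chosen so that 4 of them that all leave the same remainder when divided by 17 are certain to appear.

Pigeonhole: the 17 residue classes mod 17 are the pigeonholes.
With 51 integers one could put 3 in each residue class and have no class reach 4.
The 52nd integer pushes some class to 4, so 17·3 + 1 = 52.

52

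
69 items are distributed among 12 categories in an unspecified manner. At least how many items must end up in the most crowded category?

6

Pigeonhole: the 12 categories are the holes and the 69 items are the pigeons.
If every category held at most 5 items, the total would be at most 12 × 5 = 60, which is less than 69.
So some category holds at least ⌈69/12⌉ = 6 items.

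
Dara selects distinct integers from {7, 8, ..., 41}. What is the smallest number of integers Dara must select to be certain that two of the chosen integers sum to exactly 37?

Group the elements by complementary pair {x, 37−x}: {7,30}, {8,29}, {9,28}, …, giving 12 two-element pairs and 11 integers whose partner 37−x falls outside [7,41].
Treating each of those 23 groups as a pigeonhole, one can pick one integer per group — 23 integers — with no two summing to 37.
The 24th integer lands in an occupied pair, forcing a sum of 37.

24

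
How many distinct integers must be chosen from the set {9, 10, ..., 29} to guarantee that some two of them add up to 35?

Group the elements by complementary pair {x, 35−x}: {9,26}, {10,25}, {11,24}, …, giving 9 two-element pairs and 3 integers whose partner 35−x falls outside [9,29].
By the pigeonhole principle, treating each of those 12 groups as a pigeonhole, one can pick one integer per group — 12 integers — with no two summing to 35.
The 13th integer lands in an occupied pair, forcing a sum of 35.

13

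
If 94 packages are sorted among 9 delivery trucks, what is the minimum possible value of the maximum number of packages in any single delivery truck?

11

By pigeonhole, the 9 delivery trucks are the holes and the 94 packages are the pigeons.
If every delivery truck held at most 10 packages, the total would be at most 9 × 10 = 90, which is less than 94.
So some delivery truck holds at least ⌈94/9⌉ = 11 packages.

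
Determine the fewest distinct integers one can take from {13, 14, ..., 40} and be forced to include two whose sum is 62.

A set avoiding the sum 62 can contain at most one of each pair {x, 62−x}, plus the 10 elements whose complement lies outside the range or equal to its own complement.
The integers 13, …, 31 (19 of them) are such a set: any two sum to at least 13+14 = 27 and at most 30+31 = 61 < 62.
By the pigeonhole principle, any 20th integer completes one of the 9 pairs, so 20 choices force a sum of 62.

20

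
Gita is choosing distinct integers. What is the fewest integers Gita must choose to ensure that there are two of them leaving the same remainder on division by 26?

The 26 residue classes mod 26 are the pigeonholes.
With 26 integers one could put 1 in each residue class and have no class reach 2.
The 27th integer pushes some class to 2, so 26·1 + 1 = 27.

27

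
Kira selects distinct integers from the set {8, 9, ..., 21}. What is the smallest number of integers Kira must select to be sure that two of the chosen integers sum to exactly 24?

Group the elements by complementary pair {x, 24−x}: {8,16}, {9,15}, {10,14}, …, giving 4 two-element pairs; the single value 12 (it cannot pair with itself since the integers are distinct); and 5 integers whose partner 24−x falls outside [8,21].
Treating each of those 10 groups as a pigeonhole, one can pick one integer per group — 10 integers — with no two summing to 24.
The 11th integer lands in an occupied pair, forcing a sum of 24.

11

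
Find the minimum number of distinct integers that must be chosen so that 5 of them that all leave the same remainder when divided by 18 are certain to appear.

73

The 18 residue classes mod 18 are the pigeonholes.
With 72 integers one could put 4 in each residue class and have no class reach 5.
The 73rd integer pushes some class to 5, so 18·4 + 1 = 73.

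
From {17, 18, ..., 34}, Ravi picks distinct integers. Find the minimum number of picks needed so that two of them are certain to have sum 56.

13

A set avoiding the sum 56 can contain at most one of each pair {x, 56−x}, plus the 6 elements whose complement lies outside the range or equal to its own complement.
The integers 17, …, 28 (12 of them) are such a set: any two sum to at least 17+18 = 35 and at most 27+28 = 55 < 56.
Any 13th integer completes one of the 6 pairs, so 13 choices force a sum of 56.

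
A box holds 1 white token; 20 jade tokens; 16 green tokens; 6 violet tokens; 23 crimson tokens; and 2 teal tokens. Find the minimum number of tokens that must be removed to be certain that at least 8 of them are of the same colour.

31

An adversary could hand out at most 7 tokens per colour (white, violet, teal run out sooner): 1 + 7 + 7 + 6 + 7 + 2 = 30 tokens and still no colour has 8.
One more token lands in a colour already at 7, so 31 draws are enough and 30 are not.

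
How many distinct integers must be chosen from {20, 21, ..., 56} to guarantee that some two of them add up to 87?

Two chosen integers sum to 87 exactly when both halves of some pair {x, 87−x} with 31 ≤ x ≤ 87−x ≤ 56 are chosen — 13 such pairs.
The remaining 11 elements (those with no distinct partner in range) can never complete a 87-sum, so the worst case takes all of them and one from each pair: 11 + 13 = 24.
By pigeonhole, the 25th integer has to be the second member of some pair, so 24 + 1 = 25.

25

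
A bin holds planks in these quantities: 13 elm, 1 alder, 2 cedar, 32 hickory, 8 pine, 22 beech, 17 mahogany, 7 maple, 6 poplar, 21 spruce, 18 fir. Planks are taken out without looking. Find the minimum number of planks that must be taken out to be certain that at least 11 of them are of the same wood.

An adversary could hand out at most 10 planks per wood (5 woods run out sooner): 10 + 1 + 2 + 10 + 8 + 10 + 10 + 7 + 6 + 10 + 10 = 84 planks and still no wood has 11.
Pigeonhole: one more plank lands in a wood already at 10, so 85 draws are enough and 84 are not.

85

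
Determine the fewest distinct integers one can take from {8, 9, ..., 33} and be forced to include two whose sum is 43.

15

Group the elements by complementary pair {x, 43−x}: {10,33}, {11,32}, {12,31}, …, giving 12 two-element pairs and 2 integers whose partner 43−x falls outside [8,33].
By pigeonhole, treating each of those 14 groups as a pigeonhole, one can pick one integer per group — 14 integers — with no two summing to 43.
The 15th integer lands in an occupied pair, forcing a sum of 43.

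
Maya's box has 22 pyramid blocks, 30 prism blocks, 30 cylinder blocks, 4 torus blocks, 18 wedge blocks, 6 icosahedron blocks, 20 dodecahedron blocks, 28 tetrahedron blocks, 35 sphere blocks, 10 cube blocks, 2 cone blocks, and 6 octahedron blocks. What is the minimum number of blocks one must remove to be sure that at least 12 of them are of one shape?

By the pigeonhole principle, the 12 shapes are the holes; the blocks drawn are the pigeons.
To avoid 12 of any one shape, the worst case takes at most 11 of each shape, or every block of a shape that has fewer than 11.
That gives 11 + 11 + 11 + 4 + 11 + 6 + 11 + 11 + 11 + 10 + 2 + 6 = 105 blocks with no shape reaching 12.
The next block forces some shape to 12, so 105 + 1 = 106.

106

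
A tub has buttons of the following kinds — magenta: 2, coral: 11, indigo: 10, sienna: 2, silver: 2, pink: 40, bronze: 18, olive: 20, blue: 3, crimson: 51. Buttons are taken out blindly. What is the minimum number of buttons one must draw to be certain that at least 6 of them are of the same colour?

An adversary could hand out at most 5 buttons per colour (4 colours run out sooner): 2 + 5 + 5 + 2 + 2 + 5 + 5 + 5 + 3 + 5 = 39 buttons and still no colour has 6.
One more button lands in a colour already at 5, so 40 draws are enough and 39 are not.

40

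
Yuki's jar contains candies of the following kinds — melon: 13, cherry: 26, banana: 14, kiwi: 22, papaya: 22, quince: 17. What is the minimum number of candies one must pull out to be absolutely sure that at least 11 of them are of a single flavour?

An adversary could hand out at most 10 candies per flavour: 10 + 10 + 10 + 10 + 10 + 10 = 60 candies and still no flavour has 11.
One more candy lands in a flavour already at 10, so 61 draws are enough and 60 are not.

61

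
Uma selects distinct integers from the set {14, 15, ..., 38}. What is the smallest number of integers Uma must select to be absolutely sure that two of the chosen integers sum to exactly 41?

19

Two chosen integers sum to 41 exactly when both halves of some pair {x, 41−x} with 14 ≤ x ≤ 41−x ≤ 27 are chosen — 7 such pairs.
The remaining 11 elements (those with no distinct partner in range) can never complete a 41-sum, so the worst case takes all of them and one from each pair: 11 + 7 = 18.
The 19th integer has to be the second member of some pair, so 18 + 1 = 19.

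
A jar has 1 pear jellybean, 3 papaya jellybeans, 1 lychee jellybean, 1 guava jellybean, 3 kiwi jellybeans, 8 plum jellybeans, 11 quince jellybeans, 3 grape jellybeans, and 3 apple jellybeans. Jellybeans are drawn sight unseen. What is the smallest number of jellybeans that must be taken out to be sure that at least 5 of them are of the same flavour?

24

The 9 flavours are the holes; the jellybeans drawn are the pigeons.
To avoid 5 of any one flavour, the worst case takes at most 4 of each flavour, or every jellybean of a flavour that has fewer than 4.
That gives 1 + 3 + 1 + 1 + 3 + 4 + 4 + 3 + 3 = 23 jellybeans with no flavour reaching 5.
The next jellybean forces some flavour to 5, so 23 + 1 = 24.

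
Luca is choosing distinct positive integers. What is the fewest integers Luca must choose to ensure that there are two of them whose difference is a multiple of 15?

Integers whose pairwise differences are multiples of 15 are exactly those sharing a remainder mod 15. Pigeonhole: the 15 residue classes mod 15 are the pigeonholes.
With 15 integers one could put 1 in each residue class and have no class reach 2.
The 16th integer pushes some class to 2, so 15·1 + 1 = 16.

16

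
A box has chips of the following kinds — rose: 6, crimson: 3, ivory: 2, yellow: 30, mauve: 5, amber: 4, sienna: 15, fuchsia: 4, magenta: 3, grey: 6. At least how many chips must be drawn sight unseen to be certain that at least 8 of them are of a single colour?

By pigeonhole, the 10 colours are the holes; the chips drawn are the pigeons.
To avoid 8 of any one colour, the worst case takes at most 7 of each colour, or every chip of a colour that has fewer than 7.
That gives 6 + 3 + 2 + 7 + 5 + 4 + 7 + 4 + 3 + 6 = 47 chips with no colour reaching 8.
The next chip forces some colour to 8, so 47 + 1 = 48.

48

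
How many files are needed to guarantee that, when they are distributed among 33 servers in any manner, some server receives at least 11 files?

331

With 330 files one could put exactly 10 in each of the 33 servers, and no server would reach 11.
One more file must land in a server that already has 10, giving it 11.
So 33 × 10 + 1 = 331 files are required.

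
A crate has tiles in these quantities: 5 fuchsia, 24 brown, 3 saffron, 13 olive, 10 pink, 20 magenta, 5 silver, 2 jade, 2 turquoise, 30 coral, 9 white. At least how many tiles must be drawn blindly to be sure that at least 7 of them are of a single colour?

54

An adversary could hand out at most 6 tiles per colour (5 colours run out sooner): 5 + 6 + 3 + 6 + 6 + 6 + 5 + 2 + 2 + 6 + 6 = 53 tiles and still no colour has 7.
One more tile lands in a colour already at 6, so 54 draws are enough and 53 are not.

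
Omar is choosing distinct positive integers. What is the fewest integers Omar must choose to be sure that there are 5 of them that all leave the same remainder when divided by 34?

The 34 residue classes mod 34 are the pigeonholes.
With 136 integers one could put 4 in each residue class and have no class reach 5.
The 137th integer pushes some class to 5, so 34·4 + 1 = 137.

137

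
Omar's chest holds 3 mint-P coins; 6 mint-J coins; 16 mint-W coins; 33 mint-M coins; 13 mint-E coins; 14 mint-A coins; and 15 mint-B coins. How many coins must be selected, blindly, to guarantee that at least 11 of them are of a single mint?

Put each drawn coin into a box by mint. The largest draw with every box below 11 takes min(count, 10) from each mint; mints with fewer than 10 contribute all they have.
Σ min(cᵢ, 10) = 3 + 6 + 10 + 10 + 10 + 10 + 10 = 59.
Draw number 59 + 1 = 60 must push one box to 11.

60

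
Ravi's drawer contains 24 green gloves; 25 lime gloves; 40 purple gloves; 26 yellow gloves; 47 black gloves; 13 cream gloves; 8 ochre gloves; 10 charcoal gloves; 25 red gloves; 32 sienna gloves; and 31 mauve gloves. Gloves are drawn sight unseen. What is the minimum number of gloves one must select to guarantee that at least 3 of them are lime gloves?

In the worst case for collecting lime gloves, every non-lime glove comes out first.
There are 24 + 40 + 26 + 47 + 13 + 8 + 10 + 25 + 32 + 31 = 256 non-lime gloves altogether.
After those, each further glove must be lime, so 256 + 3 = 259 draws guarantee 3 lime gloves.

259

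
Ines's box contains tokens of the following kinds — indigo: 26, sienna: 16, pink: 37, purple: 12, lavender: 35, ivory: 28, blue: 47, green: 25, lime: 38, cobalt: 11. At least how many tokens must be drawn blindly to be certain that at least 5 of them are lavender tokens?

245

In the worst case for collecting lavender tokens, every non-lavender token comes out first.
There are 26 + 16 + 37 + 12 + 28 + 47 + 25 + 38 + 11 = 240 non-lavender tokens altogether.
After those, each further token must be lavender, so 240 + 5 = 245 draws guarantee 5 lavender tokens.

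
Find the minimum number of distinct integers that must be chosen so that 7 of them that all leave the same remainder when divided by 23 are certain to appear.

139

By pigeonhole, the 23 residue classes mod 23 are the pigeonholes.
With 138 integers one could put 6 in each residue class and have no class reach 7.
The 139th integer pushes some class to 7, so 23·6 + 1 = 139.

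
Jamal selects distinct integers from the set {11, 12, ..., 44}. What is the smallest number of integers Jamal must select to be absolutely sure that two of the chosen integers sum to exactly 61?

21

A set avoiding the sum 61 can contain at most one of each pair {x, 61−x}, plus the 6 elements whose complement lies outside the range.
The integers 11, …, 30 (20 of them) are such a set: any two sum to at least 11+12 = 23 and at most 29+30 = 59 < 61.
Any 21st integer completes one of the 14 pairs, so 21 choices force a sum of 61.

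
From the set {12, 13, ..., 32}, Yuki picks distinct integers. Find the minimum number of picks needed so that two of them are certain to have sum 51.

15

A set avoiding the sum 51 can contain at most one of each pair {x, 51−x}, plus the 7 elements whose complement lies outside the range.
The integers 12, …, 25 (14 of them) are such a set: any two sum to at least 12+13 = 25 and at most 24+25 = 49 < 51.
By pigeonhole, any 15th integer completes one of the 7 pairs, so 15 choices force a sum of 51.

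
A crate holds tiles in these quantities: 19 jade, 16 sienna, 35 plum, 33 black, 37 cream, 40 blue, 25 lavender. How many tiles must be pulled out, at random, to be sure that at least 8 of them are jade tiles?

In the worst case for collecting jade tiles, every non-jade tile comes out first.
There are 16 + 35 + 33 + 37 + 40 + 25 = 186 non-jade tiles altogether.
After those, each further tile must be jade, so 186 + 8 = 194 draws guarantee 8 jade tiles.

194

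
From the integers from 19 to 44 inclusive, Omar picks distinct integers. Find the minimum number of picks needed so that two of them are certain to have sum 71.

18

Group the elements by complementary pair {x, 71−x}: {27,44}, {28,43}, {29,42}, …, giving 9 two-element pairs and 8 integers whose partner 71−x falls outside [19,44].
By the pigeonhole principle, treating each of those 17 groups as a pigeonhole, one can pick one integer per group — 17 integers — with no two summing to 71.
The 18th integer lands in an occupied pair, forcing a sum of 71.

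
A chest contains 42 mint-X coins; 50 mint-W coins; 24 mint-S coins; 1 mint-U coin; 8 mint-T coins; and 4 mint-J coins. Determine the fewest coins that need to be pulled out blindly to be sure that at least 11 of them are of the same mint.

44

The 6 mints are the holes; the coins drawn are the pigeons.
To avoid 11 of any one mint, the worst case takes at most 10 of each mint, or every coin of a mint that has fewer than 10.
That gives 10 + 10 + 10 + 1 + 8 + 4 = 43 coins with no mint reaching 11.
The next coin forces some mint to 11, so 43 + 1 = 44.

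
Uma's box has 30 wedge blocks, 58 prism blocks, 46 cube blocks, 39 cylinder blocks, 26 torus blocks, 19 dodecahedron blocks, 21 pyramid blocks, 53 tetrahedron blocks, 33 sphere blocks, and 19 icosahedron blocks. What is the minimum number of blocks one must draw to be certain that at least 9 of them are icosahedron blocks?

In the worst case for collecting icosahedron blocks, every non-icosahedron block comes out first.
There are 30 + 58 + 46 + 39 + 26 + 19 + 21 + 53 + 33 = 325 non-icosahedron blocks altogether.
After those, each further block must be icosahedron, so 325 + 9 = 334 draws guarantee 9 icosahedron blocks.

334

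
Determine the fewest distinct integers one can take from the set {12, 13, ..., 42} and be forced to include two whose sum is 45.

21

Two chosen integers sum to 45 exactly when both halves of some pair {x, 45−x} with 12 ≤ x ≤ 45−x ≤ 33 are chosen — 11 such pairs.
The remaining 9 elements (those with no distinct partner in range) can never complete a 45-sum, so the worst case takes all of them and one from each pair: 9 + 11 = 20.
The 21st integer has to be the second member of some pair, so 20 + 1 = 21.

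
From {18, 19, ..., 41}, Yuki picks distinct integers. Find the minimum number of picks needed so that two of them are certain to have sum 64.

A set avoiding the sum 64 can contain at most one of each pair {x, 64−x}, plus the 6 elements whose complement lies outside the range or equal to its own complement.
The integers 18, …, 32 (15 of them) are such a set: any two sum to at least 18+19 = 37 and at most 31+32 = 63 < 64.
Any 16th integer completes one of the 9 pairs, so 16 choices force a sum of 64.

16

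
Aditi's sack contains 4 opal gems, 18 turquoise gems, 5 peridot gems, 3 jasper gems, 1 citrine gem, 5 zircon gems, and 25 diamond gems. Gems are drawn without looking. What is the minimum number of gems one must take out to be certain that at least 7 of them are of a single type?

An adversary could hand out at most 6 gems per type (5 types run out sooner): 4 + 6 + 5 + 3 + 1 + 5 + 6 = 30 gems and still no type has 7.
By the pigeonhole principle, one more gem lands in a type already at 6, so 31 draws are enough and 30 are not.

31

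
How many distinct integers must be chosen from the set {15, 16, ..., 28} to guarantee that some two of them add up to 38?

11

A set avoiding the sum 38 can contain at most one of each pair {x, 38−x}, plus the 6 elements whose complement lies outside the range or equal to its own complement.
The integers 19, …, 28 (10 of them) are such a set: any two sum to at least 19+20 = 39 > 38.
By the pigeonhole principle, any 11th integer completes one of the 4 pairs, so 11 choices force a sum of 38.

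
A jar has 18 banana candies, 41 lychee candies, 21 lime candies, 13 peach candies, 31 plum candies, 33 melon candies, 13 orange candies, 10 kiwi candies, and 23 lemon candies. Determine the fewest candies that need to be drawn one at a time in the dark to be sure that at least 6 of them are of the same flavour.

Pigeonhole: the 9 flavours are the holes; the candies drawn are the pigeons.
To avoid 6 of any one flavour, the worst case takes at most 5 of each flavour.
That gives 5 + 5 + 5 + 5 + 5 + 5 + 5 + 5 + 5 = 45 candies with no flavour reaching 6.
The next candy forces some flavour to 6, so 45 + 1 = 46.

46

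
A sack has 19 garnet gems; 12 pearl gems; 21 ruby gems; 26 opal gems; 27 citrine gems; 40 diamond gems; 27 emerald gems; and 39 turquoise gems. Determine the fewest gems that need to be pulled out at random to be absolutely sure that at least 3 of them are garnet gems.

In the worst case for collecting garnet gems, every non-garnet gem comes out first.
There are 12 + 21 + 26 + 27 + 40 + 27 + 39 = 192 non-garnet gems altogether.
After those, each further gem must be garnet, so 192 + 3 = 195 draws guarantee 3 garnet gems.

195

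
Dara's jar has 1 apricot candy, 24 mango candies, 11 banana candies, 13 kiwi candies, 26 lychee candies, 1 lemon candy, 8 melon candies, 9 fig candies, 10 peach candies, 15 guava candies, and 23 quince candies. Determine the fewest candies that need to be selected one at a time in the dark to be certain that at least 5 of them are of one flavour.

39

An adversary could hand out at most 4 candies per flavour (apricot, lemon run out sooner): 1 + 4 + 4 + 4 + 4 + 1 + 4 + 4 + 4 + 4 + 4 = 38 candies and still no flavour has 5.
By the pigeonhole principle, one more candy lands in a flavour already at 4, so 39 draws are enough and 38 are not.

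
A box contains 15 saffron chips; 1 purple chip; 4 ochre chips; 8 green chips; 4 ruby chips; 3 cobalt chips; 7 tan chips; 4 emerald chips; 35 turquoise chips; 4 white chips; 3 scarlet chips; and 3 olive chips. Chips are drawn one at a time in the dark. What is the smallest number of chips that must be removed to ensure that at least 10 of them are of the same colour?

60

The 12 colours are the holes; the chips drawn are the pigeons.
To avoid 10 of any one colour, the worst case takes at most 9 of each colour, or every chip of a colour that has fewer than 9.
That gives 9 + 1 + 4 + 8 + 4 + 3 + 7 + 4 + 9 + 4 + 3 + 3 = 59 chips with no colour reaching 10.
The next chip forces some colour to 10, so 59 + 1 = 60.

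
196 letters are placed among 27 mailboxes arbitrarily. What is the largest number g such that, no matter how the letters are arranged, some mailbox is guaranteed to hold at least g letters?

8

Pigeonhole: the 27 mailboxes are the holes and the 196 letters are the pigeons.
If every mailbox held at most 7 letters, the total would be at most 27 × 7 = 189, which is less than 196.
So some mailbox holds at least ⌈196/27⌉ = 8 letters.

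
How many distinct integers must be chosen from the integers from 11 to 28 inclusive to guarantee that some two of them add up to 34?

13

Two chosen integers sum to 34 exactly when both halves of some pair {x, 34−x} with 11 ≤ x ≤ 34−x ≤ 23 are chosen — 6 such pairs.
The remaining 6 elements (those with no distinct partner in range) can never complete a 34-sum, so the worst case takes all of them and one from each pair: 6 + 6 = 12.
The 13th integer has to be the second member of some pair, so 12 + 1 = 13.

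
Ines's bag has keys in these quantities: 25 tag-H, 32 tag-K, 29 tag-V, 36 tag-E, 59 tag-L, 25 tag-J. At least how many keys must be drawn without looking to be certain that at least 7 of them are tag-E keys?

177

In the worst case for collecting tag-E keys, every non-tag-E key comes out first.
There are 25 + 32 + 29 + 59 + 25 = 170 non-tag-E keys altogether.
After those, each further key must be tag-E, so 170 + 7 = 177 draws guarantee 7 tag-E keys.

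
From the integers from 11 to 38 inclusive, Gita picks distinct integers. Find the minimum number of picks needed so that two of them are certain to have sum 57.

A set avoiding the sum 57 can contain at most one of each pair {x, 57−x}, plus the 8 elements whose complement lies outside the range.
The integers 11, …, 28 (18 of them) are such a set: any two sum to at least 11+12 = 23 and at most 27+28 = 55 < 57.
By pigeonhole, any 19th integer completes one of the 10 pairs, so 19 choices force a sum of 57.

19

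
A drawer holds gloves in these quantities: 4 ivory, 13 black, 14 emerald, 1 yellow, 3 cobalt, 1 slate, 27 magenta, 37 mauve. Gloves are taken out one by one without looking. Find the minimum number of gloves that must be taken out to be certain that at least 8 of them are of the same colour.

38

Put each drawn glove into a box by colour. The largest draw with every box below 8 takes min(count, 7) from each colour; colours with fewer than 7 contribute all they have.
Σ min(cᵢ, 7) = 4 + 7 + 7 + 1 + 3 + 1 + 7 + 7 = 37.
Draw number 37 + 1 = 38 must push one box to 8.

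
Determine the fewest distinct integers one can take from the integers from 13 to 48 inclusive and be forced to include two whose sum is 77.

27

Two chosen integers sum to 77 exactly when both halves of some pair {x, 77−x} with 29 ≤ x ≤ 77−x ≤ 48 are chosen — 10 such pairs.
The remaining 16 elements (those with no distinct partner in range) can never complete a 77-sum, so the worst case takes all of them and one from each pair: 16 + 10 = 26.
The 27th integer has to be the second member of some pair, so 26 + 1 = 27.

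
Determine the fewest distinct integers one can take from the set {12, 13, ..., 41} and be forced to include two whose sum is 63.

21

A set avoiding the sum 63 can contain at most one of each pair {x, 63−x}, plus the 10 elements whose complement lies outside the range.
The integers 12, …, 31 (20 of them) are such a set: any two sum to at least 12+13 = 25 and at most 30+31 = 61 < 63.
By the pigeonhole principle, any 21st integer completes one of the 10 pairs, so 21 choices force a sum of 63.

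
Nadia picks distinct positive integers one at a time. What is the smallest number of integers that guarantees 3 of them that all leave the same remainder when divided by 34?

69

By the pigeonhole principle, the 34 residue classes mod 34 are the pigeonholes.
With 68 integers one could put 2 in each residue class and have no class reach 3.
The 69th integer pushes some class to 3, so 34·2 + 1 = 69.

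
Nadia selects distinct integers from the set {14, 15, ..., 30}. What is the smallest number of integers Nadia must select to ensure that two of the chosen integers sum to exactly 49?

A set avoiding the sum 49 can contain at most one of each pair {x, 49−x}, plus the 5 elements whose complement lies outside the range.
The integers 14, …, 24 (11 of them) are such a set: any two sum to at least 14+15 = 29 and at most 23+24 = 47 < 49.
By pigeonhole, any 12th integer completes one of the 6 pairs, so 12 choices force a sum of 49.

12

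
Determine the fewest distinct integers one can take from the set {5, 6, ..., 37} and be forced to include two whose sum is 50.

22

Group the elements by complementary pair {x, 50−x}: {13,37}, {14,36}, {15,35}, …, giving 12 two-element pairs, the single value 25 (it cannot pair with itself since the integers are distinct), and 8 integers whose partner 50−x falls outside [5,37].
Pigeonhole: treating each of those 21 groups as a pigeonhole, one can pick one integer per group — 21 integers — with no two summing to 50.
The 22nd integer lands in an occupied pair, forcing a sum of 50.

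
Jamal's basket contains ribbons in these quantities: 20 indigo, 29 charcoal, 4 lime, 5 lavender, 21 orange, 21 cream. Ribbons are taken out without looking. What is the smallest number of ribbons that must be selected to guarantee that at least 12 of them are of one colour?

Put each drawn ribbon into a box by colour. The largest draw with every box below 12 takes min(count, 11) from each colour; colours with fewer than 11 contribute all they have.
Σ min(cᵢ, 11) = 11 + 11 + 4 + 5 + 11 + 11 = 53.
Draw number 53 + 1 = 54 must push one box to 12.

54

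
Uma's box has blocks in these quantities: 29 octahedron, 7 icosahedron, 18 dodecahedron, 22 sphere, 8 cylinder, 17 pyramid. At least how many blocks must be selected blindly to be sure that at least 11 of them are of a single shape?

By pigeonhole, the 6 shapes are the holes; the blocks drawn are the pigeons.
To avoid 11 of any one shape, the worst case takes at most 10 of each shape, or every block of a shape that has fewer than 10.
That gives 10 + 7 + 10 + 10 + 8 + 10 = 55 blocks with no shape reaching 11.
The next block forces some shape to 11, so 55 + 1 = 56.

56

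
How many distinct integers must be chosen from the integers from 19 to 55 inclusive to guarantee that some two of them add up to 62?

26

Two chosen integers sum to 62 exactly when both halves of some pair {x, 62−x} with 19 ≤ x ≤ 62−x ≤ 43 are chosen — 12 such pairs.
The remaining 13 elements (those with no distinct partner in range) can never complete a 62-sum, so the worst case takes all of them and one from each pair: 13 + 12 = 25.
The 26th integer has to be the second member of some pair, so 25 + 1 = 26.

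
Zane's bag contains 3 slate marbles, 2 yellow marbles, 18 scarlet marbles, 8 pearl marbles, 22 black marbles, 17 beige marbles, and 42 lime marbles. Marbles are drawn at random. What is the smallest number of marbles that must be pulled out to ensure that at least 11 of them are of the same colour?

54

By the pigeonhole principle, the 7 colours are the holes; the marbles drawn are the pigeons.
To avoid 11 of any one colour, the worst case takes at most 10 of each colour, or every marble of a colour that has fewer than 10.
That gives 3 + 2 + 10 + 8 + 10 + 10 + 10 = 53 marbles with no colour reaching 11.
The next marble forces some colour to 11, so 53 + 1 = 54.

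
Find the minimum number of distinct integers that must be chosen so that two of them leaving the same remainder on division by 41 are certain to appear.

42

By the pigeonhole principle, the 41 residue classes mod 41 are the pigeonholes.
With 41 integers one could put 1 in each residue class and have no class reach 2.
The 42nd integer pushes some class to 2, so 41·1 + 1 = 42.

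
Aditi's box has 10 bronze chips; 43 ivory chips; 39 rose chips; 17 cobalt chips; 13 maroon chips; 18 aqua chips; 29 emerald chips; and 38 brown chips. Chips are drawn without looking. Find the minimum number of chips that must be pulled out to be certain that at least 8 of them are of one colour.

By the pigeonhole principle, put each drawn chip into a box by colour. The largest draw with every box below 8 takes min(count, 7) from each colour.
Σ min(cᵢ, 7) = 7 + 7 + 7 + 7 + 7 + 7 + 7 + 7 = 56.
Draw number 56 + 1 = 57 must push one box to 8.

57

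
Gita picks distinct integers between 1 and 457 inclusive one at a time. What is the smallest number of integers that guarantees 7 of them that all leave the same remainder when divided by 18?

109

The 18 residue classes mod 18 are the pigeonholes.
With 108 integers one could put 6 in each residue class and have no class reach 7.
The 109th integer pushes some class to 7, so 18·6 + 1 = 109.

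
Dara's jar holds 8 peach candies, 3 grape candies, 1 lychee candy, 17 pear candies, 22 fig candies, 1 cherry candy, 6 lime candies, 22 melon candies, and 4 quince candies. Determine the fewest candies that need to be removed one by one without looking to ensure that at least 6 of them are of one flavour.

35

The 9 flavours are the holes; the candies drawn are the pigeons.
To avoid 6 of any one flavour, the worst case takes at most 5 of each flavour, or every candy of a flavour that has fewer than 5.
That gives 5 + 3 + 1 + 5 + 5 + 1 + 5 + 5 + 4 = 34 candies with no flavour reaching 6.
The next candy forces some flavour to 6, so 34 + 1 = 35.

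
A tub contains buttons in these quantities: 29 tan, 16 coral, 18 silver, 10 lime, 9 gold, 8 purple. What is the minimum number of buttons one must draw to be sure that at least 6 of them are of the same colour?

31

An adversary could hand out at most 5 buttons per colour: 5 + 5 + 5 + 5 + 5 + 5 = 30 buttons and still no colour has 6.
By pigeonhole, one more button lands in a colour already at 5, so 31 draws are enough and 30 are not.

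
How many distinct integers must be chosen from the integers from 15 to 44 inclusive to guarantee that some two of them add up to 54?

19

A set avoiding the sum 54 can contain at most one of each pair {x, 54−x}, plus the 6 elements whose complement lies outside the range or equal to its own complement.
The integers 27, …, 44 (18 of them) are such a set: any two sum to at least 27+28 = 55 > 54.
By pigeonhole, any 19th integer completes one of the 12 pairs, so 19 choices force a sum of 54.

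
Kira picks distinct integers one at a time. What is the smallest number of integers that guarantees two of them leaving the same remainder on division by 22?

23

By the pigeonhole principle, the 22 residue classes mod 22 are the pigeonholes.
With 22 integers one could put 1 in each residue class and have no class reach 2.
The 23rd integer pushes some class to 2, so 22·1 + 1 = 23.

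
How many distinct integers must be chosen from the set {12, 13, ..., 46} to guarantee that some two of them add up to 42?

A set avoiding the sum 42 can contain at most one of each pair {x, 42−x}, plus the 17 elements whose complement lies outside the range or equal to its own complement.
The integers 21, …, 46 (26 of them) are such a set: any two sum to at least 21+22 = 43 > 42.
By pigeonhole, any 27th integer completes one of the 9 pairs, so 27 choices force a sum of 42.

27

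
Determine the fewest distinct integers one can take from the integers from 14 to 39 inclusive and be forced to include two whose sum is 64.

A set avoiding the sum 64 can contain at most one of each pair {x, 64−x}, plus the 12 elements whose complement lies outside the range or equal to its own complement.
The integers 14, …, 32 (19 of them) are such a set: any two sum to at least 14+15 = 29 and at most 31+32 = 63 < 64.
Pigeonhole: any 20th integer completes one of the 7 pairs, so 20 choices force a sum of 64.

20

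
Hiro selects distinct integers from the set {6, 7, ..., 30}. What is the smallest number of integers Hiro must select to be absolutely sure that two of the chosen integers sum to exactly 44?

Two chosen integers sum to 44 exactly when both halves of some pair {x, 44−x} with 14 ≤ x ≤ 44−x ≤ 30 are chosen — 8 such pairs.
The remaining 9 elements (those with no distinct partner in range) can never complete a 44-sum, so the worst case takes all of them and one from each pair: 9 + 8 = 17.
By pigeonhole, the 18th integer has to be the second member of some pair, so 17 + 1 = 18.

18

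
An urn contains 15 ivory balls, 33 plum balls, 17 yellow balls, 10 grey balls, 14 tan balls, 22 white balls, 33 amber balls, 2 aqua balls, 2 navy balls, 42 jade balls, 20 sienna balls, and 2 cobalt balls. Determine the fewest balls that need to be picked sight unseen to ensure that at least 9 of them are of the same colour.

79

An adversary could hand out at most 8 balls per colour (aqua, navy, cobalt run out sooner): 8 + 8 + 8 + 8 + 8 + 8 + 8 + 2 + 2 + 8 + 8 + 2 = 78 balls and still no colour has 9.
One more ball lands in a colour already at 8, so 79 draws are enough and 78 are not.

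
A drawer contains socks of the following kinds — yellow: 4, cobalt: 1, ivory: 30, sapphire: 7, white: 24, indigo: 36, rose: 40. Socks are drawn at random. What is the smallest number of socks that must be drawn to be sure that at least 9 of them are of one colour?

An adversary could hand out at most 8 socks per colour (yellow, cobalt, sapphire run out sooner): 4 + 1 + 8 + 7 + 8 + 8 + 8 = 44 socks and still no colour has 9.
Pigeonhole: one more sock lands in a colour already at 8, so 45 draws are enough and 44 are not.

45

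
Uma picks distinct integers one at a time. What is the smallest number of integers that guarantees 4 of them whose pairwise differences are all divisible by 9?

Integers whose pairwise differences are multiples of 9 are exactly those sharing a remainder mod 9. The 9 residue classes mod 9 are the pigeonholes.
With 27 integers one could put 3 in each residue class and have no class reach 4.
The 28th integer pushes some class to 4, so 9·3 + 1 = 28.

28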